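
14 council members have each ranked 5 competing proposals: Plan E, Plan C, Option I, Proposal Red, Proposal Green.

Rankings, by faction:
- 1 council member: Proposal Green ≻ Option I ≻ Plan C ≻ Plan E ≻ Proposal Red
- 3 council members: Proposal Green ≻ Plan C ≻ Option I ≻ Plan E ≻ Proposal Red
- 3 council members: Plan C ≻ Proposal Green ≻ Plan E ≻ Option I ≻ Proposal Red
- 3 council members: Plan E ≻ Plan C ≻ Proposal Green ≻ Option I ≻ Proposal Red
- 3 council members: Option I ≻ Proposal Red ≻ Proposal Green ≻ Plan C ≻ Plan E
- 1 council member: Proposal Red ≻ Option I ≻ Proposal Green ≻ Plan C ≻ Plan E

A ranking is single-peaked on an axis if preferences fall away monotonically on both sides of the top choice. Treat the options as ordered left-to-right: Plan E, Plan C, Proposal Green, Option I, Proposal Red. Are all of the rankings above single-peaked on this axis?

Axis positions: Plan E=1, Plan C=2, Proposal Green=3, Option I=4, Proposal Red=5.
Faction 1 (peak Proposal Green at position 3): ranking walks positions 3-4-2-1-5, expanding outward from the peak — single-peaked.
Faction 2 (peak Proposal Green at position 3): ranking walks positions 3-2-4-1-5, expanding outward from the peak — single-peaked.
Faction 3 (peak Plan C at position 2): ranking walks positions 2-3-1-4-5, expanding outward from the peak — single-peaked.
Faction 4 (peak Plan E at position 1): ranking walks positions 1-2-3-4-5, expanding outward from the peak — single-peaked.
Faction 5 (peak Option I at position 4): ranking walks positions 4-5-3-2-1, expanding outward from the peak — single-peaked.
Faction 6 (peak Proposal Red at position 5): ranking walks positions 5-4-3-2-1, expanding outward from the peak — single-peaked.
Every ranking is single-peaked on this axis.

yes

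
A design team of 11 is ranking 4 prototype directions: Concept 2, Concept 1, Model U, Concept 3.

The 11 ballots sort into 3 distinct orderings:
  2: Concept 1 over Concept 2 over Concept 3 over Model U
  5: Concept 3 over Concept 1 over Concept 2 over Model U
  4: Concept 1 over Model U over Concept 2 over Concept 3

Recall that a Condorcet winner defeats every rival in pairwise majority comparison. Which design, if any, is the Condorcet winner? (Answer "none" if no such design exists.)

Concept 1

Head-to-head results (11 engineers):
Concept 2 vs Concept 1: Concept 1, 11–0.
Concept 2–Model U: Concept 2 7–4.
Concept 2 vs Concept 3: Concept 2 wins 6–5.
Concept 1 vs Model U: Concept 1 wins 11–0.
Concept 1–Concept 3: Concept 1 6–5.
Model U vs Concept 3: Concept 3 wins 7–4.
Concept 1 wins every pairwise contest, so Concept 1 is the Condorcet winner.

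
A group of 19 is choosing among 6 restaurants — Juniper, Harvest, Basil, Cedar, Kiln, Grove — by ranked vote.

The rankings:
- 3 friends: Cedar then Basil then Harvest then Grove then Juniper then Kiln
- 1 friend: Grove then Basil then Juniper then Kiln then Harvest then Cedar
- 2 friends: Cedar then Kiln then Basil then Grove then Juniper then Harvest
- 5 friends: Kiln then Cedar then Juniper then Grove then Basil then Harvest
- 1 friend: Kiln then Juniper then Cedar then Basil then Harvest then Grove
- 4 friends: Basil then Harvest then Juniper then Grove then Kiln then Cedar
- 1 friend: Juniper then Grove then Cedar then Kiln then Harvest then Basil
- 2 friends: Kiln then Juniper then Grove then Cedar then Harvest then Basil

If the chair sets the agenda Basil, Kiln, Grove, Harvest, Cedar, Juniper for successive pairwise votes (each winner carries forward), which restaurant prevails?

Kiln

Round 1: Basil vs Kiln — 8–11, Kiln advances.
Round 2: Kiln vs Grove — 10–9, Kiln advances.
Round 3: Kiln vs Harvest — 12–7, Kiln advances.
Round 4: Kiln vs Cedar — 13–6, Kiln advances.
Round 5: Kiln vs Juniper — 10–9, Kiln advances.
The agenda winner is Kiln.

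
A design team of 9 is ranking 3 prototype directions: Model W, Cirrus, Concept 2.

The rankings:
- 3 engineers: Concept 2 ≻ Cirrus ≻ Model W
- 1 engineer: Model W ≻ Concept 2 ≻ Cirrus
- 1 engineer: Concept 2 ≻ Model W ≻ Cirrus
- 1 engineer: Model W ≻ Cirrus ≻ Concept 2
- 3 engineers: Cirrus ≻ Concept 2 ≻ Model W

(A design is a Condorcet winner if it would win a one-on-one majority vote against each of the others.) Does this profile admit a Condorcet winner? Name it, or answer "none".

Head-to-head results (9 engineers):
Model W vs Cirrus: Model W preferred on 1+1+1 = 3 ballots; Cirrus wins 6–3.
Model W vs Concept 2: Model W preferred on 1+1 = 2 ballots; Concept 2 wins 7–2.
Cirrus vs Concept 2: Cirrus is ranked higher on 1+3 = 4 ballots, Concept 2 on 5. Concept 2 wins 5–4.
Concept 2 beats each of Model W, Cirrus — Concept 2 is the Condorcet winner.

Concept 2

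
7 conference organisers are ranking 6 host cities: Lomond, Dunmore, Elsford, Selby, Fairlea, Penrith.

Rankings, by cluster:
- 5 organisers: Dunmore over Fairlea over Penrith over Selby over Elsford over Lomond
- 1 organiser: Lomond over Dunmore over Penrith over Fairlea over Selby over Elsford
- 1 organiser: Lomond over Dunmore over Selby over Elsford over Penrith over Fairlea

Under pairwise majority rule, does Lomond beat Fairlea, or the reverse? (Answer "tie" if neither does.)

Fairlea

Ballots ranking Lomond above Fairlea: 1 + 1 = 2.
Ballots ranking Fairlea above Lomond: 7 − 2 = 5.
Fairlea wins the head-to-head 5–2.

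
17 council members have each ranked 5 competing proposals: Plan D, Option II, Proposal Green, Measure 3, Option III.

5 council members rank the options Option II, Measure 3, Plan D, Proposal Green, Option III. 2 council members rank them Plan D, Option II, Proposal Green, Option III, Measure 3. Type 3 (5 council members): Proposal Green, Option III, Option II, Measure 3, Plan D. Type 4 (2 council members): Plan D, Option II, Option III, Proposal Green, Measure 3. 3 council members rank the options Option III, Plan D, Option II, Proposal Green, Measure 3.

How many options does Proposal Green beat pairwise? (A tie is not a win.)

2

Proposal Green against each rival (17 council members):
Proposal Green vs Plan D: Plan D, 12–5.
Proposal Green vs Option II: Option II wins 12–5.
Proposal Green vs Measure 3: 12 to 5, Proposal Green.
Proposal Green vs Option III: Proposal Green preferred on 5+2+5 = 12 ballots; Proposal Green wins 12–5.
Proposal Green beats Measure 3, Option III; loses to Plan D, Option II — 2 pairwise wins.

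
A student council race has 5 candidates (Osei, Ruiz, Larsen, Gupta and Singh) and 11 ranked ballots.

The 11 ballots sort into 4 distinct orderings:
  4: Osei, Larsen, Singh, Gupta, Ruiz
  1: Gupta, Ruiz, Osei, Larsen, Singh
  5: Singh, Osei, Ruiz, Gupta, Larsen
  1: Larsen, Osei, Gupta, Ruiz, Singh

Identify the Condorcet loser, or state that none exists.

none

Head-to-head results (11 voters):
Osei–Ruiz: Osei 10–1.
Osei vs Larsen: Osei is ranked higher on 4+1+5 = 10 ballots, Larsen on 1. Osei wins 10–1.
Osei vs Gupta: Osei, 10–1.
Osei vs Singh: 4+1+1 = 6 for Osei, 5 for Singh — Osei by 6–5.
Ruiz–Larsen: Ruiz 6–5.
Ruiz vs Gupta: 5 to 6, Gupta.
Ruiz vs Singh: Singh, 9–2.
Larsen vs Gupta: Larsen preferred on 4+1 = 5 ballots; Gupta wins 6–5.
Larsen vs Singh: 4+1+1 = 6 for Larsen, 5 for Singh — Larsen by 6–5.
Gupta–Singh: Singh 9–2.
Every candidate wins at least one matchup (Osei beats Ruiz; Ruiz beats Larsen; Larsen beats Singh; Gupta beats Ruiz; Singh beats Ruiz), so there is no Condorcet loser.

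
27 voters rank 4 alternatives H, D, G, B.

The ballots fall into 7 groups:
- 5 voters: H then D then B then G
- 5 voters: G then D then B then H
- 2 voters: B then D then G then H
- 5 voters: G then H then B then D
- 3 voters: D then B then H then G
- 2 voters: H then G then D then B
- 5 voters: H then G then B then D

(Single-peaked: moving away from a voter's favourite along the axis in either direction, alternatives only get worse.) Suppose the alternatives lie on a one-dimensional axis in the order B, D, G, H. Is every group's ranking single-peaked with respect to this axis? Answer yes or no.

Axis positions: B=1, D=2, G=3, H=4.
Group 1: ranking walks positions 4-2-1-3; D is ranked above G even though G lies between D and the peak H on the axis — preferences dip and rise again. Not single-peaked.
Group 2 (peak G at position 3): ranking walks positions 3-2-1-4, expanding outward from the peak — single-peaked.
Group 3 (peak B at position 1): ranking walks positions 1-2-3-4, expanding outward from the peak — single-peaked.
Group 4: ranking walks positions 3-4-1-2; B is ranked above D even though D lies between B and the peak G on the axis — preferences dip and rise again. Not single-peaked.
Group 5: ranking walks positions 2-1-4-3; H is ranked above G even though G lies between H and the peak D on the axis — preferences dip and rise again. Not single-peaked.
Group 6 (peak H at position 4): ranking walks positions 4-3-2-1, expanding outward from the peak — single-peaked.
Group 7: ranking walks positions 4-3-1-2; B is ranked above D even though D lies between B and the peak H on the axis — preferences dip and rise again. Not single-peaked.
Group 1 violates single-peakedness, so the profile is not single-peaked on this axis.

no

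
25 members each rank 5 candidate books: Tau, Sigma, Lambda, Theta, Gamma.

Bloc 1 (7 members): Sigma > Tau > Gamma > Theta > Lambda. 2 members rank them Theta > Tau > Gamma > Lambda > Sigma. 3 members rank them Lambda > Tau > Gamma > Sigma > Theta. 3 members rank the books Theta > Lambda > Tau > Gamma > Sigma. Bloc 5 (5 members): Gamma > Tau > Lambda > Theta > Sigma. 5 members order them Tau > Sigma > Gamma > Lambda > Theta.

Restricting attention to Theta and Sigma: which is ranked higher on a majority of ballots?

Sigma

Ballots ranking Theta above Sigma: 2 + 3 + 5 = 10.
Ballots ranking Sigma above Theta: 25 − 10 = 15.
Sigma wins the head-to-head 15–10.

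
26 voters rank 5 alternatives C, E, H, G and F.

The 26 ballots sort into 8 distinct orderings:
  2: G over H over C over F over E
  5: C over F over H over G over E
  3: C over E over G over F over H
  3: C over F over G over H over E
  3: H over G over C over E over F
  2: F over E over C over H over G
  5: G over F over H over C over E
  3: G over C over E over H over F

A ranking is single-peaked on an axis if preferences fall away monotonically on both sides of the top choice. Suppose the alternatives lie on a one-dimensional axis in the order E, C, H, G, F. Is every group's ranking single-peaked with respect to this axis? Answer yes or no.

no

Axis positions: E=1, C=2, H=3, G=4, F=5.
Group 1 (peak G at position 4): ranking walks positions 4-3-2-5-1, expanding outward from the peak — single-peaked.
Group 2: ranking walks positions 2-5-3-4-1; F is ranked above H even though H lies between F and the peak C on the axis — preferences dip and rise again. Not single-peaked.
Group 3: ranking walks positions 2-1-4-5-3; G is ranked above H even though H lies between G and the peak C on the axis — preferences dip and rise again. Not single-peaked.
Group 4: ranking walks positions 2-5-4-3-1; F is ranked above H even though H lies between F and the peak C on the axis — preferences dip and rise again. Not single-peaked.
Group 5 (peak H at position 3): ranking walks positions 3-4-2-1-5, expanding outward from the peak — single-peaked.
Group 6: ranking walks positions 5-1-2-3-4; E is ranked above G even though G lies between E and the peak F on the axis — preferences dip and rise again. Not single-peaked.
Group 7 (peak G at position 4): ranking walks positions 4-5-3-2-1, expanding outward from the peak — single-peaked.
Group 8: ranking walks positions 4-2-1-3-5; C is ranked above H even though H lies between C and the peak G on the axis — preferences dip and rise again. Not single-peaked.
Group 2 violates single-peakedness, so the profile is not single-peaked on this axis.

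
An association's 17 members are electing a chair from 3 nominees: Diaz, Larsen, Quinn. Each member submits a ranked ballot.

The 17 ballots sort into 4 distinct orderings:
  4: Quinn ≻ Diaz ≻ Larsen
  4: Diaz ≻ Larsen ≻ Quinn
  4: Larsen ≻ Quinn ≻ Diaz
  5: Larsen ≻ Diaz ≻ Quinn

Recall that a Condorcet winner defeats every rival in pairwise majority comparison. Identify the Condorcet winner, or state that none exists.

Head-to-head results (17 voters):
Diaz vs Larsen: Larsen wins 9–8.
Diaz–Quinn: Diaz 9–8.
Larsen–Quinn: Larsen 13–4.
Larsen wins every pairwise contest, so Larsen is the Condorcet winner.

Larsen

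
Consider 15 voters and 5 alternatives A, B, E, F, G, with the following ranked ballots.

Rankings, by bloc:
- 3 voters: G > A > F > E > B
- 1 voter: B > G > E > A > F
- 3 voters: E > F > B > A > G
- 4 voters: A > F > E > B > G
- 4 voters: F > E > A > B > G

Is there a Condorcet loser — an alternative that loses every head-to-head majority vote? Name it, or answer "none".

Pairwise majorities:
A vs B: A wins 11–4.
A–E: E 8–7.
A vs F: A is ranked higher on 3+1+4 = 8 ballots, F on 7. A wins 8–7.
A vs G: A preferred on 3+4+4 = 11 ballots; A wins 11–4.
B vs E: B preferred on 1 ballot; E wins 14–1.
B vs F: B preferred on 1 ballot; F wins 14–1.
B vs G: 1+3+4+4 = 12 for B, 3 for G — B by 12–3.
E vs F: F, 11–4.
E–G: E 11–4.
F–G: F 11–4.
Only G has no wins; G is the Condorcet loser.

G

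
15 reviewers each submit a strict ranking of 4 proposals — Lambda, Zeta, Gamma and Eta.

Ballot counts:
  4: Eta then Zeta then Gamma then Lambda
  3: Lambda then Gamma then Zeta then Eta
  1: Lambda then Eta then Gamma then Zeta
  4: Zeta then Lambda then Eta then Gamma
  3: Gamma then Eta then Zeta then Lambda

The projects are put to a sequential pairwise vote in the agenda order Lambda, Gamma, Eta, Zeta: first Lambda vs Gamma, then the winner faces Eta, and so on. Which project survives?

Round 1: Lambda vs Gamma — 8–7, Lambda advances.
Round 2: Lambda vs Eta — 8–7, Lambda advances.
Round 3: Lambda vs Zeta — 4–11, Zeta advances.
Zeta survives the agenda.

Zeta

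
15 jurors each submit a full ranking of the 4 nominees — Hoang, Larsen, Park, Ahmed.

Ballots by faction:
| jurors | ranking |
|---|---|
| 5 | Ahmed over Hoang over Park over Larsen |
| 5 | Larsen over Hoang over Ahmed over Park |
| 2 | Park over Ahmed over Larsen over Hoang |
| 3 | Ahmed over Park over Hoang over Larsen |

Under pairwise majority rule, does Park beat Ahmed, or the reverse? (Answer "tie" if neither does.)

Ahmed

Ballots ranking Park above Ahmed: 2.
Ballots ranking Ahmed above Park: 15 − 2 = 13.
Ahmed wins the head-to-head 13–2.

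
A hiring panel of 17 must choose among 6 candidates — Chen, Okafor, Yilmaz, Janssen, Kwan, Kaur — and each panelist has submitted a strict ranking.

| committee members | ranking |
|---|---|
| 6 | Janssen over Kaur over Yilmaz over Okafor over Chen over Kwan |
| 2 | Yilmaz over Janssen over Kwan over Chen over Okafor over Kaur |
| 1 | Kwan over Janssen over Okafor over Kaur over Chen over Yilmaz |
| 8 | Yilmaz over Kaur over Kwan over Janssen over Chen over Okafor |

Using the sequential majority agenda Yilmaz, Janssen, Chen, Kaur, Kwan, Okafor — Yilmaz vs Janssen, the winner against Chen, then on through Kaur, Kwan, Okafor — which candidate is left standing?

Yilmaz

Round 1: Yilmaz vs Janssen — 10–7, Yilmaz advances.
Round 2: Yilmaz vs Chen — 16–1, Yilmaz advances.
Round 3: Yilmaz vs Kaur — 10–7, Yilmaz advances.
Round 4: Yilmaz vs Kwan — 16–1, Yilmaz advances.
Round 5: Yilmaz vs Okafor — 16–1, Yilmaz advances.
The agenda winner is Yilmaz.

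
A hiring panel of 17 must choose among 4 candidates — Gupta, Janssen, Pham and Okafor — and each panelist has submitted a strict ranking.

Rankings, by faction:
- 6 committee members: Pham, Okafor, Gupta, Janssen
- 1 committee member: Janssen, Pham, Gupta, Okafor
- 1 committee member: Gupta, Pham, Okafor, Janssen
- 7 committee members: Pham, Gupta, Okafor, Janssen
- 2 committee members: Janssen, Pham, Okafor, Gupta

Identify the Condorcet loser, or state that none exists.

Janssen

Head-to-head results (17 committee members):
Gupta–Janssen: Gupta 14–3.
Gupta vs Pham: Gupta preferred on 1 ballot; Pham wins 16–1.
Gupta vs Okafor: 9 to 8, Gupta.
Janssen vs Pham: 1+2 = 3 for Janssen, 14 for Pham — Pham by 14–3.
Janssen vs Okafor: Okafor wins 14–3.
Pham vs Okafor: Pham wins 17–0.
Only Janssen has no wins; Janssen is the Condorcet loser.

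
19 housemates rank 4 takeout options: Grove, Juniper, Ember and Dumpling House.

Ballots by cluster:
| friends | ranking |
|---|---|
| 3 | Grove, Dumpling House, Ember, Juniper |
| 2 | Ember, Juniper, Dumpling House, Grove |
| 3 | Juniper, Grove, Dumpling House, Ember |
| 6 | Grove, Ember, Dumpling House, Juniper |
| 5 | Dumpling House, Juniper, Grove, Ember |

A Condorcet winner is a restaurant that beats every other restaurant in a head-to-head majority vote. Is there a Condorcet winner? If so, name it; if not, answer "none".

none

Check each pair by majority over 19 ballots:
Grove vs Juniper: 9 to 10, Juniper.
Grove vs Ember: Grove preferred on 3+3+6+5 = 17 ballots; Grove wins 17–2.
Grove vs Dumpling House: 3+3+6 = 12 for Grove, 7 for Dumpling House — Grove by 12–7.
Juniper vs Ember: 3+5 = 8 for Juniper, 11 for Ember — Ember by 11–8.
Juniper vs Dumpling House: Juniper preferred on 2+3 = 5 ballots; Dumpling House wins 14–5.
Ember vs Dumpling House: 2+6 = 8 for Ember, 11 for Dumpling House — Dumpling House by 11–8.
No restaurant is unbeaten: Grove loses to Juniper; Juniper loses to Ember; Ember loses to Grove; Dumpling House loses to Grove. In particular Grove > Ember > Juniper > Grove is a majority cycle — no Condorcet winner exists.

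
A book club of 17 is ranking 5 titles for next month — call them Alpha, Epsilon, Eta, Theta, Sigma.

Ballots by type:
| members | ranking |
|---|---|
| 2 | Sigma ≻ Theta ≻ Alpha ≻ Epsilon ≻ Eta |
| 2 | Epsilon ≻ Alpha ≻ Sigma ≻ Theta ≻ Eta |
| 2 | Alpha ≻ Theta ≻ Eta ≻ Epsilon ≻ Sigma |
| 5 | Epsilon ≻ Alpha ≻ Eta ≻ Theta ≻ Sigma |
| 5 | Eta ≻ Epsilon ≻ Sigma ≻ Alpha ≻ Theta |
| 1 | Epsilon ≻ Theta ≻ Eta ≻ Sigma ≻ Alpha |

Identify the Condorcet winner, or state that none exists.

Check each pair by majority over 17 ballots:
Alpha vs Epsilon: Alpha is ranked higher on 2+2 = 4 ballots, Epsilon on 13. Epsilon wins 13–4.
Alpha vs Eta: Alpha is ranked higher on 2+2+2+5 = 11 ballots, Eta on 6. Alpha wins 11–6.
Alpha vs Theta: Alpha preferred on 2+2+5+5 = 14 ballots; Alpha wins 14–3.
Alpha vs Sigma: Alpha is ranked higher on 2+2+5 = 9 ballots, Sigma on 8. Alpha wins 9–8.
Epsilon vs Eta: 10 to 7, Epsilon.
Epsilon vs Theta: 13 to 4, Epsilon.
Epsilon vs Sigma: Epsilon preferred on 2+2+5+5+1 = 15 ballots; Epsilon wins 15–2.
Eta vs Theta: Eta preferred on 5+5 = 10 ballots; Eta wins 10–7.
Eta vs Sigma: 13 to 4, Eta.
Theta vs Sigma: 2+5+1 = 8 for Theta, 9 for Sigma — Sigma by 9–8.
Epsilon defeats every rival head-to-head and is the Condorcet winner.

Epsilon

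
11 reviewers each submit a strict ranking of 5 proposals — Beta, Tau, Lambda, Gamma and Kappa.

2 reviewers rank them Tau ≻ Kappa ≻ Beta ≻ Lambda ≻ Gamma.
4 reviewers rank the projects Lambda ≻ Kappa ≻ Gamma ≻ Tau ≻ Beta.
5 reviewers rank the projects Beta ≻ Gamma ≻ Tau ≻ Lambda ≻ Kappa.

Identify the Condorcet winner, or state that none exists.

none

Pairwise majorities:
Beta vs Tau: Beta is ranked higher on 5 ballots, Tau on 6. Tau wins 6–5.
Beta vs Lambda: Beta is ranked higher on 2+5 = 7 ballots, Lambda on 4. Beta wins 7–4.
Beta vs Gamma: Beta preferred on 2+5 = 7 ballots; Beta wins 7–4.
Beta vs Kappa: 5 for Beta, 6 for Kappa — Kappa by 6–5.
Tau vs Lambda: 7 to 4, Tau.
Tau vs Gamma: Tau is ranked higher on 2 ballots, Gamma on 9. Gamma wins 9–2.
Tau vs Kappa: Tau preferred on 2+5 = 7 ballots; Tau wins 7–4.
Lambda vs Gamma: 6 to 5, Lambda.
Lambda vs Kappa: Lambda is ranked higher on 4+5 = 9 ballots, Kappa on 2. Lambda wins 9–2.
Gamma vs Kappa: 5 for Gamma, 6 for Kappa — Kappa by 6–5.
Every project loses at least once (Beta loses to Tau; Tau loses to Gamma; Lambda loses to Beta; Gamma loses to Beta; Kappa loses to Tau). The majority relation contains the cycle Beta beats Lambda beats Kappa beats Beta, so there is no Condorcet winner.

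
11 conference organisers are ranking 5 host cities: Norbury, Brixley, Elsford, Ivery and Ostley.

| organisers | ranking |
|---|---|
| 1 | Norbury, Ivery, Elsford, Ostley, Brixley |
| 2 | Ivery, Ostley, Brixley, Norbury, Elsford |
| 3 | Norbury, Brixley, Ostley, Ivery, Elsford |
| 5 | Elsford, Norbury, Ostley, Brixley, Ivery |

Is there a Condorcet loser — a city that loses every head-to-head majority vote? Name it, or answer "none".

none

Head-to-head results (11 organisers):
Norbury vs Brixley: Norbury preferred on 1+3+5 = 9 ballots; Norbury wins 9–2.
Norbury vs Elsford: 6 to 5, Norbury.
Norbury vs Ivery: 1+3+5 = 9 for Norbury, 2 for Ivery — Norbury by 9–2.
Norbury vs Ostley: Norbury wins 9–2.
Brixley vs Elsford: Brixley is ranked higher on 2+3 = 5 ballots, Elsford on 6. Elsford wins 6–5.
Brixley vs Ivery: Brixley is ranked higher on 3+5 = 8 ballots, Ivery on 3. Brixley wins 8–3.
Brixley vs Ostley: Ostley wins 8–3.
Elsford vs Ivery: Elsford is ranked higher on 5 ballots, Ivery on 6. Ivery wins 6–5.
Elsford vs Ostley: 1+5 = 6 for Elsford, 5 for Ostley — Elsford by 6–5.
Ivery vs Ostley: 3 to 8, Ostley.
Each city has at least one pairwise win (Norbury beats Brixley; Brixley beats Ivery; Elsford beats Brixley; Ivery beats Elsford; Ostley beats Brixley) — no Condorcet loser.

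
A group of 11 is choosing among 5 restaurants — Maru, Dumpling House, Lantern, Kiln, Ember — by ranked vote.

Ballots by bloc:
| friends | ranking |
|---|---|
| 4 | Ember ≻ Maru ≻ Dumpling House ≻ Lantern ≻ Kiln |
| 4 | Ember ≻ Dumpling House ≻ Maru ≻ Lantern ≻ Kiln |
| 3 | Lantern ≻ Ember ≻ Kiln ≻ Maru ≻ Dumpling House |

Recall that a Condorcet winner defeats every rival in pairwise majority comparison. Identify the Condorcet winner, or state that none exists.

Ember

Pairwise majorities:
Maru vs Dumpling House: Maru, 7–4.
Maru vs Lantern: Maru, 8–3.
Maru vs Kiln: Maru, 8–3.
Maru vs Ember: Ember, 11–0.
Dumpling House vs Lantern: Dumpling House, 8–3.
Dumpling House–Kiln: Dumpling House 8–3.
Dumpling House vs Ember: Ember wins 11–0.
Lantern vs Kiln: Lantern, 11–0.
Lantern vs Ember: Ember, 8–3.
Kiln–Ember: Ember 11–0.
Ember defeats every rival head-to-head and is the Condorcet winner.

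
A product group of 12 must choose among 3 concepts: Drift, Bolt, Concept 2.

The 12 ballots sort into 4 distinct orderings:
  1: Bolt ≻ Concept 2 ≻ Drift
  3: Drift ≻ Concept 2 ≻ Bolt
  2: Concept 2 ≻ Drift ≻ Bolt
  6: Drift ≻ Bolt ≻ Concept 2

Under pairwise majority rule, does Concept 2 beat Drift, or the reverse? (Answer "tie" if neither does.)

Ballots ranking Concept 2 above Drift: 1 + 2 = 3.
Ballots ranking Drift above Concept 2: 12 − 3 = 9.
Drift wins the head-to-head 9–3.

Drift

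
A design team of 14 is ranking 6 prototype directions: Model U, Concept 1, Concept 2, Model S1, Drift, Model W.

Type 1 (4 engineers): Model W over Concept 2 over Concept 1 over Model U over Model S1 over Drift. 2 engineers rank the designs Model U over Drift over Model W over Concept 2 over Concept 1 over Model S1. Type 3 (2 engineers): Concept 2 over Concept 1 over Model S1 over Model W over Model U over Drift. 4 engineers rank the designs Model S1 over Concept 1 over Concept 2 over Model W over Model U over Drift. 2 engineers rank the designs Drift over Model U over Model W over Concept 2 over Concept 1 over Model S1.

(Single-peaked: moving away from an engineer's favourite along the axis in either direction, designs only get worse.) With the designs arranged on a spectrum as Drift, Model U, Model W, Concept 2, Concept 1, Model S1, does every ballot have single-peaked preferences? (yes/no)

Axis positions: Drift=1, Model U=2, Model W=3, Concept 2=4, Concept 1=5, Model S1=6.
Type 1 (peak Model W at position 3): ranking walks positions 3-4-5-2-6-1, expanding outward from the peak — single-peaked.
Type 2 (peak Model U at position 2): ranking walks positions 2-1-3-4-5-6, expanding outward from the peak — single-peaked.
Type 3 (peak Concept 2 at position 4): ranking walks positions 4-5-6-3-2-1, expanding outward from the peak — single-peaked.
Type 4 (peak Model S1 at position 6): ranking walks positions 6-5-4-3-2-1, expanding outward from the peak — single-peaked.
Type 5 (peak Drift at position 1): ranking walks positions 1-2-3-4-5-6, expanding outward from the peak — single-peaked.
Every ranking is single-peaked on this axis.

yes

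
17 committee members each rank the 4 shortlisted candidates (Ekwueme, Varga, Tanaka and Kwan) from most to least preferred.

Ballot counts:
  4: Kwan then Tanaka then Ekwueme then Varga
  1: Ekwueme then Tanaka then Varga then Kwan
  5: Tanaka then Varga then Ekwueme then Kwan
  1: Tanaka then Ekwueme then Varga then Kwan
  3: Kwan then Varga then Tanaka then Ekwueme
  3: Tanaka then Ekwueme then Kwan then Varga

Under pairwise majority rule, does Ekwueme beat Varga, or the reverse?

Ekwueme

Ballots ranking Ekwueme above Varga: 4 + 1 + 1 + 3 = 9.
Ballots ranking Varga above Ekwueme: 17 − 9 = 8.
Ekwueme wins the head-to-head 9–8.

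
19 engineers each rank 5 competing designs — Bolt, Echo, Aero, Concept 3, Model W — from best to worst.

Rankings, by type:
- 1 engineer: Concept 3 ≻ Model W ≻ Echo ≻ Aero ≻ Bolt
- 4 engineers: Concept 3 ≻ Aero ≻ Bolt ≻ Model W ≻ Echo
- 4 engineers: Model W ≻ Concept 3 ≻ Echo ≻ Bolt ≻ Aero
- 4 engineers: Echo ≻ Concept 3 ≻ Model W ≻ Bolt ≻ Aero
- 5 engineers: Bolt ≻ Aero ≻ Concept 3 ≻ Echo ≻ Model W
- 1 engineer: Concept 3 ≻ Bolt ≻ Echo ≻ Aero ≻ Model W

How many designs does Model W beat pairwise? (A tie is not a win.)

Model W against each rival (19 engineers):
Model W–Bolt: Bolt 10–9.
Model W vs Echo: Echo, 10–9.
Model W vs Aero: 9 to 10, Aero.
Model W vs Concept 3: 4 for Model W, 15 for Concept 3 — Concept 3 by 15–4.
Model W beats no one; loses to Bolt, Echo, Aero, Concept 3 — 0 pairwise wins.

0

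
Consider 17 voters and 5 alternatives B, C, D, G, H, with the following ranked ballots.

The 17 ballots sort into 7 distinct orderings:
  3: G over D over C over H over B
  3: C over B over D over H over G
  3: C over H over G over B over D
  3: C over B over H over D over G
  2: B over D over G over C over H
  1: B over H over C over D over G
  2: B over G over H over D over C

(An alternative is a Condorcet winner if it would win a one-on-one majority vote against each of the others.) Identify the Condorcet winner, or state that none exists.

C

Pairwise majorities:
B vs C: C, 12–5.
B–D: B 14–3.
B vs G: B wins 11–6.
B vs H: B wins 11–6.
C vs D: C, 10–7.
C vs G: C, 10–7.
C vs H: C wins 14–3.
D–G: D 9–8.
D vs H: H wins 9–8.
G–H: H 10–7.
C wins every pairwise contest, so C is the Condorcet winner.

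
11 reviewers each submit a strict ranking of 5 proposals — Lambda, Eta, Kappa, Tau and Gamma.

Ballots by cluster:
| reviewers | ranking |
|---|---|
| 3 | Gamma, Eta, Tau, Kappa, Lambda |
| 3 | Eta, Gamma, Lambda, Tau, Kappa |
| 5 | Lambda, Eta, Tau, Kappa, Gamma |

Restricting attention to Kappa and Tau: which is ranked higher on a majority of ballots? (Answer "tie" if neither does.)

Tau

No ballot ranks Kappa above Tau: 0.
Ballots ranking Tau above Kappa: 11 − 0 = 11.
Tau wins the head-to-head 11–0.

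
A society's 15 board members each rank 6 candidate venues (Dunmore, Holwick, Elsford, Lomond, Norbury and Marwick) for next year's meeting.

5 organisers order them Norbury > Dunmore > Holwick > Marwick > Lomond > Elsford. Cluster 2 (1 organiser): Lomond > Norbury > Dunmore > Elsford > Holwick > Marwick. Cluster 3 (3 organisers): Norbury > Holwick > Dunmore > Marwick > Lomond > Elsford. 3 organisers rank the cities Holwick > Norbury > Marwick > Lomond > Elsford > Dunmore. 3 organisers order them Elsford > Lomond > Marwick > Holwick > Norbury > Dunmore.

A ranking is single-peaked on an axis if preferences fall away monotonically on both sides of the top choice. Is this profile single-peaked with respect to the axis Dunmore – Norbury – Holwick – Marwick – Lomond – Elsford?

Axis positions: Dunmore=1, Norbury=2, Holwick=3, Marwick=4, Lomond=5, Elsford=6.
Cluster 1 (peak Norbury at position 2): ranking walks positions 2-1-3-4-5-6, expanding outward from the peak — single-peaked.
Cluster 2: ranking walks positions 5-2-1-6-3-4; Norbury is ranked above Marwick even though Marwick lies between Norbury and the peak Lomond on the axis — preferences dip and rise again. Not single-peaked.
Cluster 3 (peak Norbury at position 2): ranking walks positions 2-3-1-4-5-6, expanding outward from the peak — single-peaked.
Cluster 4 (peak Holwick at position 3): ranking walks positions 3-2-4-5-6-1, expanding outward from the peak — single-peaked.
Cluster 5 (peak Elsford at position 6): ranking walks positions 6-5-4-3-2-1, expanding outward from the peak — single-peaked.
Cluster 2 violates single-peakedness, so the profile is not single-peaked on this axis.

no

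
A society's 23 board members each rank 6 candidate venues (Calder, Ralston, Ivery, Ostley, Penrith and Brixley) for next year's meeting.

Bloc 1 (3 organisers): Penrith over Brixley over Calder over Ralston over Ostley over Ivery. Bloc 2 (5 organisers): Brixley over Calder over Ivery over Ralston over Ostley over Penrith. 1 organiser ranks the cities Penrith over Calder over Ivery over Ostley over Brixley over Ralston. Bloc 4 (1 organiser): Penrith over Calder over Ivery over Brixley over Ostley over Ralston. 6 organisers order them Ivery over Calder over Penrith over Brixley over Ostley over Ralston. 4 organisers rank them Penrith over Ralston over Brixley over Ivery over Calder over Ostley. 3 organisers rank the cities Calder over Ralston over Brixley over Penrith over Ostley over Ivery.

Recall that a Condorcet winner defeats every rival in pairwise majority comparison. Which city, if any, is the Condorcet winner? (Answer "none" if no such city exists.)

Check each pair by majority over 23 ballots:
Calder vs Ralston: 3+5+1+1+6+3 = 19 for Calder, 4 for Ralston — Calder by 19–4.
Calder vs Ivery: Calder preferred on 3+5+1+1+3 = 13 ballots; Calder wins 13–10.
Calder vs Ostley: Calder is ranked higher on 23 ballots, Ostley on 0. Calder wins 23–0.
Calder vs Penrith: 14 to 9, Calder.
Calder vs Brixley: Calder preferred on 1+1+6+3 = 11 ballots; Brixley wins 12–11.
Ralston vs Ivery: Ralston is ranked higher on 3+4+3 = 10 ballots, Ivery on 13. Ivery wins 13–10.
Ralston vs Ostley: Ralston is ranked higher on 3+5+4+3 = 15 ballots, Ostley on 8. Ralston wins 15–8.
Ralston vs Penrith: 8 to 15, Penrith.
Ralston vs Brixley: Ralston preferred on 4+3 = 7 ballots; Brixley wins 16–7.
Ivery vs Ostley: Ivery preferred on 5+1+1+6+4 = 17 ballots; Ivery wins 17–6.
Ivery vs Penrith: Ivery is ranked higher on 5+6 = 11 ballots, Penrith on 12. Penrith wins 12–11.
Ivery vs Brixley: 8 to 15, Brixley.
Ostley vs Penrith: Ostley is ranked higher on 5 ballots, Penrith on 18. Penrith wins 18–5.
Ostley vs Brixley: Ostley is ranked higher on 1 ballot, Brixley on 22. Brixley wins 22–1.
Penrith vs Brixley: Penrith is ranked higher on 3+1+1+6+4 = 15 ballots, Brixley on 8. Penrith wins 15–8.
Each city drops at least one matchup (Calder loses to Brixley; Ralston loses to Calder; Ivery loses to Calder; Ostley loses to Calder; Penrith loses to Calder; Brixley loses to Penrith); the cycle Calder → Penrith → Brixley → Calder rules out a Condorcet winner.

none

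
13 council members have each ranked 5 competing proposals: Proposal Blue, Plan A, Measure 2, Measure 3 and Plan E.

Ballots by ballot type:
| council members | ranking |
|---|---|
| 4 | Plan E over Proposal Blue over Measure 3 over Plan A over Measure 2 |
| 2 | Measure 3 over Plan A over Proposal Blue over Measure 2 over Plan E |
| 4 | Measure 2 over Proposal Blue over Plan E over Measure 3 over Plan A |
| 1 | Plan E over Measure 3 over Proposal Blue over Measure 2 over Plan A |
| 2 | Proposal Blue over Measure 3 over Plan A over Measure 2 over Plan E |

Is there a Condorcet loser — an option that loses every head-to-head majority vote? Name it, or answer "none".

none

Head-to-head results (13 council members):
Proposal Blue vs Plan A: Proposal Blue wins 11–2.
Proposal Blue vs Measure 2: Proposal Blue wins 9–4.
Proposal Blue vs Measure 3: 4+4+2 = 10 for Proposal Blue, 3 for Measure 3 — Proposal Blue by 10–3.
Proposal Blue–Plan E: Proposal Blue 8–5.
Plan A–Measure 2: Plan A 8–5.
Plan A vs Measure 3: Measure 3 wins 13–0.
Plan A vs Plan E: 4 to 9, Plan E.
Measure 2–Measure 3: Measure 3 9–4.
Measure 2–Plan E: Measure 2 8–5.
Measure 3 vs Plan E: Plan E wins 9–4.
Every option wins at least one matchup (Proposal Blue beats Plan A; Plan A beats Measure 2; Measure 2 beats Plan E; Measure 3 beats Plan A; Plan E beats Plan A), so there is no Condorcet loser.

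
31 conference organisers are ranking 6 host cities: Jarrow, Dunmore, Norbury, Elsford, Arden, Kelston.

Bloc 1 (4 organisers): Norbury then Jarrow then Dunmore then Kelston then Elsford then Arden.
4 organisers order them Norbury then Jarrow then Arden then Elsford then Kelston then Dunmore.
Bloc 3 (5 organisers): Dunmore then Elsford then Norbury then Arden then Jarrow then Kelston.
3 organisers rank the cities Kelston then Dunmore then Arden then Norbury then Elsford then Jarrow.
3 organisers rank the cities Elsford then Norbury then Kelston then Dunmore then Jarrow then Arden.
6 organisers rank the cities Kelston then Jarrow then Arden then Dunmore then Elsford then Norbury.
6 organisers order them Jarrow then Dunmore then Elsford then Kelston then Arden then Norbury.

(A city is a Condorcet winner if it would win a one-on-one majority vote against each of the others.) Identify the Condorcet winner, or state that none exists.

Head-to-head results (31 organisers):
Jarrow vs Dunmore: Jarrow, 20–11.
Jarrow vs Norbury: Norbury, 19–12.
Jarrow vs Elsford: Jarrow wins 20–11.
Jarrow vs Arden: Jarrow wins 23–8.
Jarrow vs Kelston: Jarrow, 19–12.
Dunmore vs Norbury: Dunmore, 20–11.
Dunmore vs Elsford: 24 to 7, Dunmore.
Dunmore–Arden: Dunmore 21–10.
Dunmore–Kelston: Kelston 16–15.
Norbury vs Elsford: Elsford wins 20–11.
Norbury vs Arden: Norbury, 16–15.
Norbury vs Kelston: Norbury wins 16–15.
Elsford vs Arden: 4+5+3+6 = 18 for Elsford, 13 for Arden — Elsford by 18–13.
Elsford vs Kelston: Elsford is ranked higher on 4+5+3+6 = 18 ballots, Kelston on 13. Elsford wins 18–13.
Arden vs Kelston: 4+5 = 9 for Arden, 22 for Kelston — Kelston by 22–9.
Every city loses at least once (Jarrow loses to Norbury; Dunmore loses to Jarrow; Norbury loses to Dunmore; Elsford loses to Jarrow; Arden loses to Jarrow; Kelston loses to Jarrow). The majority relation contains the cycle Jarrow beats Dunmore beats Norbury beats Jarrow, so there is no Condorcet winner.

none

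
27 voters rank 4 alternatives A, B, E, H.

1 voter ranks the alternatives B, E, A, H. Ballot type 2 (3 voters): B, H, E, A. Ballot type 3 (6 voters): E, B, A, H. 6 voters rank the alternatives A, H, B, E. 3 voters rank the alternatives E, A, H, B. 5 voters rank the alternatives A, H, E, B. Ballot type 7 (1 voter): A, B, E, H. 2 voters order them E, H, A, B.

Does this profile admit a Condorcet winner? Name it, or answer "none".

none

Pairwise majorities:
A–B: A 17–10.
A vs E: E, 15–12.
A vs H: A, 22–5.
B–E: E 16–11.
B–H: H 16–11.
E vs H: H, 14–13.
Every alternative loses at least once (A loses to E; B loses to A; E loses to H; H loses to A). The majority relation contains the cycle A → H → E → A, so there is no Condorcet winner.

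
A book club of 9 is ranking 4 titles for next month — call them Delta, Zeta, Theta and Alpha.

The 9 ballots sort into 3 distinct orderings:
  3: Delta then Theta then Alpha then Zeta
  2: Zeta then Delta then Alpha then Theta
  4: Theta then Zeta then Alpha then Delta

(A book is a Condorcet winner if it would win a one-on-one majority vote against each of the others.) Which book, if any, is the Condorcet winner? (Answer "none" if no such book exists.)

none

Check each pair by majority over 9 ballots:
Delta vs Zeta: Delta is ranked higher on 3 ballots, Zeta on 6. Zeta wins 6–3.
Delta vs Theta: Delta is ranked higher on 3+2 = 5 ballots, Theta on 4. Delta wins 5–4.
Delta vs Alpha: 3+2 = 5 for Delta, 4 for Alpha — Delta by 5–4.
Zeta vs Theta: 2 to 7, Theta.
Zeta vs Alpha: 6 to 3, Zeta.
Theta vs Alpha: Theta preferred on 3+4 = 7 ballots; Theta wins 7–2.
Every book loses at least once (Delta loses to Zeta; Zeta loses to Theta; Theta loses to Delta; Alpha loses to Delta). The majority relation contains the cycle Delta beats Theta beats Zeta beats Delta, so there is no Condorcet winner.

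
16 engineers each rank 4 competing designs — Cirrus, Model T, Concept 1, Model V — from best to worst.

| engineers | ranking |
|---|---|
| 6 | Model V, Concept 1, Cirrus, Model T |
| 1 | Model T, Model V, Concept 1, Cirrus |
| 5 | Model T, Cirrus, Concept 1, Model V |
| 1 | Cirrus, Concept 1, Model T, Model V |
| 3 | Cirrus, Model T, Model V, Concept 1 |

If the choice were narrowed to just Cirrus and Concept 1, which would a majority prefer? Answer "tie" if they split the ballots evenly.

Ballots ranking Cirrus above Concept 1: 5 + 1 + 3 = 9.
Ballots ranking Concept 1 above Cirrus: 16 − 9 = 7.
Cirrus wins the head-to-head 9–7.

Cirrus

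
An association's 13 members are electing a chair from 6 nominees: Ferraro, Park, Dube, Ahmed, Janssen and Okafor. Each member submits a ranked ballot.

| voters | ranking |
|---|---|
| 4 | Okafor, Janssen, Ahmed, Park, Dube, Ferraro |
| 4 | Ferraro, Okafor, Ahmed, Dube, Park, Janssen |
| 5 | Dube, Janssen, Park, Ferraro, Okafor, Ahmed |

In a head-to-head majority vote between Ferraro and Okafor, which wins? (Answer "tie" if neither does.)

Ballots ranking Ferraro above Okafor: 4 + 5 = 9.
Ballots ranking Okafor above Ferraro: 13 − 9 = 4.
Ferraro wins the head-to-head 9–4.

Ferraro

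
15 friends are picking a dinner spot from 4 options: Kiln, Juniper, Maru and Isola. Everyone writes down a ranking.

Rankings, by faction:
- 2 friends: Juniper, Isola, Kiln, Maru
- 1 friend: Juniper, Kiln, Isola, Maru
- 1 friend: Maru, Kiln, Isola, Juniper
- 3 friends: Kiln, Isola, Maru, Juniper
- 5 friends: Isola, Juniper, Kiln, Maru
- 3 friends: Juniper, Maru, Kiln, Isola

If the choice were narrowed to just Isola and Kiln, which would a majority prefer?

Kiln

Ballots ranking Isola above Kiln: 2 + 5 = 7.
Ballots ranking Kiln above Isola: 15 − 7 = 8.
Kiln wins the head-to-head 8–7.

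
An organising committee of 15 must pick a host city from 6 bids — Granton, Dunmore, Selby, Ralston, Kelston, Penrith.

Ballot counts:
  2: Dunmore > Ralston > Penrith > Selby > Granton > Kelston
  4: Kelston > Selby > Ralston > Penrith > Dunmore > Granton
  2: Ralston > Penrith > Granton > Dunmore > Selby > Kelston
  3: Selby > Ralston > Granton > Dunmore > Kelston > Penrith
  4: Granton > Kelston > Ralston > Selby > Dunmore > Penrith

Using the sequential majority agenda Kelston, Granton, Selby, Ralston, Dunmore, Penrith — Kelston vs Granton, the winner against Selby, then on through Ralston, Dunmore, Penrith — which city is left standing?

Ralston

Round 1: Kelston vs Granton — 4–11, Granton advances.
Round 2: Granton vs Selby — 6–9, Selby advances.
Round 3: Selby vs Ralston — 7–8, Ralston advances.
Round 4: Ralston vs Dunmore — 13–2, Ralston advances.
Round 5: Ralston vs Penrith — 15–0, Ralston advances.
Ralston survives the agenda.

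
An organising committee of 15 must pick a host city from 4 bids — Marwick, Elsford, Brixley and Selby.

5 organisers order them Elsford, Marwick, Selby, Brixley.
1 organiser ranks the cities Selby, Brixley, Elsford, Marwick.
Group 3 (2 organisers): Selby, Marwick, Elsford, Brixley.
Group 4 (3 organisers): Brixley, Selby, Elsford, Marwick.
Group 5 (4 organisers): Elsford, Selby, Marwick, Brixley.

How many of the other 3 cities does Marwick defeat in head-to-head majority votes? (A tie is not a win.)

1

Marwick against each rival (15 organisers):
Marwick vs Elsford: Marwick preferred on 2 ballots; Elsford wins 13–2.
Marwick vs Brixley: Marwick is ranked higher on 5+2+4 = 11 ballots, Brixley on 4. Marwick wins 11–4.
Marwick vs Selby: 5 for Marwick, 10 for Selby — Selby by 10–5.
Marwick beats Brixley; loses to Elsford, Selby — 1 pairwise win.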